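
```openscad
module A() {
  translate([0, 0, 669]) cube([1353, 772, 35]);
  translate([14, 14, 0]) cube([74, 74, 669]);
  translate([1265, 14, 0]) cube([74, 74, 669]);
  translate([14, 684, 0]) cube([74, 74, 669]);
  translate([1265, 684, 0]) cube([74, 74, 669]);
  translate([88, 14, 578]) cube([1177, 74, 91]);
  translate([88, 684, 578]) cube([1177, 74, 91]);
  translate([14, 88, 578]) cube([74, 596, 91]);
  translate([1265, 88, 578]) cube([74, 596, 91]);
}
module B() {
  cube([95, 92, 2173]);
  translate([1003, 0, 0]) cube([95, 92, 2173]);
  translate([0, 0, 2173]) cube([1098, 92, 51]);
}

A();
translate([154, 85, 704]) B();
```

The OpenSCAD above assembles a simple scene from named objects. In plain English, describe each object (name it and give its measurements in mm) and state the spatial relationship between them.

A is a table with a 1353×772 mm rectangular top, 35 mm thick, top surface at z = 704 mm, supported by four 74×74 mm square legs, each inset 14 mm from the nearest pair of top edges, running from the floor. Four apron rails, 74 mm thick and 91 mm tall, run between adjacent legs with their top edges flush with the underside of the top and their outer faces flush with the legs' outer faces.

B is a rectangular door frame: two vertical jambs of 95×92 mm section, 2173 mm tall, with a clear opening 908 mm wide between their inner faces. A header 51 mm tall and 92 mm deep lies on top of the jambs and spans the full outside width.

The door frame is on top of the table.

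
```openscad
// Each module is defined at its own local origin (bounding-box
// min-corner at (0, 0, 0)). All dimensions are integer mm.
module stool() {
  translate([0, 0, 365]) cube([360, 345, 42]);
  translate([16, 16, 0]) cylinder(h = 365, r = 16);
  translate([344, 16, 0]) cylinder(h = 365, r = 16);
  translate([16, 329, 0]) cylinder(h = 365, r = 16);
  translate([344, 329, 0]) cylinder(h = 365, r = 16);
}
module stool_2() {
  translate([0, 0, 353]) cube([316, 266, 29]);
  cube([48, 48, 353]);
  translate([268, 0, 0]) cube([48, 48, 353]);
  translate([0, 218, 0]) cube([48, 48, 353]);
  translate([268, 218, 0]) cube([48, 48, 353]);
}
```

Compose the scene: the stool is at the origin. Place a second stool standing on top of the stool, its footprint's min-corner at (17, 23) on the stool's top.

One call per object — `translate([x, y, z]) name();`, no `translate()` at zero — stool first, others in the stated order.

stool();
translate([17, 23, 407]) stool_2();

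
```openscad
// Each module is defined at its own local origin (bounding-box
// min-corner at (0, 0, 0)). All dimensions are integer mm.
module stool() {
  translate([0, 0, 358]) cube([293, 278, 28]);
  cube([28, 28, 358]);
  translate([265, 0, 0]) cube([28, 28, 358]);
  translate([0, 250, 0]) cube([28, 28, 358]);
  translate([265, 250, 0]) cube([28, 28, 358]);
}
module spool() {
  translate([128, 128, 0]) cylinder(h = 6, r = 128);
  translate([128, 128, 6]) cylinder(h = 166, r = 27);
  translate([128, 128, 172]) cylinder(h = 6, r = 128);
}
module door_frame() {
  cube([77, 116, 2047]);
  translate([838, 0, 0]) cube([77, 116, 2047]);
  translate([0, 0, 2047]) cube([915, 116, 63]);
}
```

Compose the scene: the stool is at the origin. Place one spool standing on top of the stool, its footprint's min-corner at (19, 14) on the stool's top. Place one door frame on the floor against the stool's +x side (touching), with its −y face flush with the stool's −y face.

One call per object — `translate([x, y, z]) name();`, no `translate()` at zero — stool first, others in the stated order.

stool();
translate([19, 14, 386]) spool();
translate([293, 0, 0]) door_frame();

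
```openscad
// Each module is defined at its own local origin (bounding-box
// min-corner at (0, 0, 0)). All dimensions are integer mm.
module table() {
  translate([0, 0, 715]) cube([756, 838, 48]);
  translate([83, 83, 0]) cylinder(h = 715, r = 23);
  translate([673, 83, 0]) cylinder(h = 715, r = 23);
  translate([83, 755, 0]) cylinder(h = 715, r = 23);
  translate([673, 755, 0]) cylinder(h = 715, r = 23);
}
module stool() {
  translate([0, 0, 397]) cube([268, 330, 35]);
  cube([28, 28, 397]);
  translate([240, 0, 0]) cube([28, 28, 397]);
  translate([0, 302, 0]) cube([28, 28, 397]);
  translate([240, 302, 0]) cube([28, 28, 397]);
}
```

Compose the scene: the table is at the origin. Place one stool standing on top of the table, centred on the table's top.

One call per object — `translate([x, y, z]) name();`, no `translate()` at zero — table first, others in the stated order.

table();
translate([244, 254, 763]) stool();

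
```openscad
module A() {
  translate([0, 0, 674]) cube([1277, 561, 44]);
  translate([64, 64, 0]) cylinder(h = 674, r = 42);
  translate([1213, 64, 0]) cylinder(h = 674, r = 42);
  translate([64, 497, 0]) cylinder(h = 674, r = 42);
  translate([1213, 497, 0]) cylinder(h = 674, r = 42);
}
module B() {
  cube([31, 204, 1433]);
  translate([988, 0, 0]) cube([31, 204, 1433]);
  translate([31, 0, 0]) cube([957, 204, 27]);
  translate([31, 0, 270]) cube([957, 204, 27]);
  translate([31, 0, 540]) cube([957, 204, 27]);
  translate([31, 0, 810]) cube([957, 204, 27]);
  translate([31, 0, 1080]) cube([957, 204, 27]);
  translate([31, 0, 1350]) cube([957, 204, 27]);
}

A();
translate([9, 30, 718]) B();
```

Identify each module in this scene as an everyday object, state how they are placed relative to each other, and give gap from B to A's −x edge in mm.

The bookshelf's min-x is at 9; the table's min-x is 0; gap = 9 mm.

A is a table. B is a bookshelf. The bookshelf is on top of the table. The gap from the bookshelf to the table's −x edge is 9 mm.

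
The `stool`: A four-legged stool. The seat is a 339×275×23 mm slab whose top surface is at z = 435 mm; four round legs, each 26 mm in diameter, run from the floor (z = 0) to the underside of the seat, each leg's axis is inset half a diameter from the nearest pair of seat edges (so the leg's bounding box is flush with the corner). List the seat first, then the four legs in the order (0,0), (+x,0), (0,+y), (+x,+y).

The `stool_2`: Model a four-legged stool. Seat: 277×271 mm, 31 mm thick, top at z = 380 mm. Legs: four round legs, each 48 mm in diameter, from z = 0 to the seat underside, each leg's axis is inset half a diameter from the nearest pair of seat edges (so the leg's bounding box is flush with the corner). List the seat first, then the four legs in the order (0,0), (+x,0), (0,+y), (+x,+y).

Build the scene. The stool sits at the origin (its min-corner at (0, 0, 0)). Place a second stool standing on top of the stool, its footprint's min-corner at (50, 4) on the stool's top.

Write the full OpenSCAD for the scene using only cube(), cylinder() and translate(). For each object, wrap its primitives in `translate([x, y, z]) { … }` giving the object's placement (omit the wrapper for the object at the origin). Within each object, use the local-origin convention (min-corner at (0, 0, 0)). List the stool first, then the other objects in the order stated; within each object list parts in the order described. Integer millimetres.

translate([0, 0, 412]) cube([339, 275, 23]);
translate([13, 13, 0]) cylinder(h = 412, r = 13);
translate([326, 13, 0]) cylinder(h = 412, r = 13);
translate([13, 262, 0]) cylinder(h = 412, r = 13);
translate([326, 262, 0]) cylinder(h = 412, r = 13);
translate([50, 4, 435]) {
  translate([0, 0, 349]) cube([277, 271, 31]);
  translate([24, 24, 0]) cylinder(h = 349, r = 24);
  translate([253, 24, 0]) cylinder(h = 349, r = 24);
  translate([24, 247, 0]) cylinder(h = 349, r = 24);
  translate([253, 247, 0]) cylinder(h = 349, r = 24);
}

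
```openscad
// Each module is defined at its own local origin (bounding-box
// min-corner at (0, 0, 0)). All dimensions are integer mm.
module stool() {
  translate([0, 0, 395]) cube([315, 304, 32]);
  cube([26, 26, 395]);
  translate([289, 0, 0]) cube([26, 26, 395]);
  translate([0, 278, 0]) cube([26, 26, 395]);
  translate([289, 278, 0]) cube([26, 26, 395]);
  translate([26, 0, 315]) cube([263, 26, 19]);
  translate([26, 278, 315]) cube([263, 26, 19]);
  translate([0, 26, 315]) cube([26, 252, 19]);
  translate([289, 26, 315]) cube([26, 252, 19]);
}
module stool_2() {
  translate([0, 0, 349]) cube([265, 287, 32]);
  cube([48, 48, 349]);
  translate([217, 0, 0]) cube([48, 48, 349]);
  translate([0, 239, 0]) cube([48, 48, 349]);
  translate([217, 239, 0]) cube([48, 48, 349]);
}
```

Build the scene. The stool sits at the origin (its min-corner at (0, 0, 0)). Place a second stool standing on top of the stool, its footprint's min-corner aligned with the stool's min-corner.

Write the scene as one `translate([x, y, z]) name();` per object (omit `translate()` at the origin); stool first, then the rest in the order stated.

stool();
translate([0, 0, 427]) stool_2();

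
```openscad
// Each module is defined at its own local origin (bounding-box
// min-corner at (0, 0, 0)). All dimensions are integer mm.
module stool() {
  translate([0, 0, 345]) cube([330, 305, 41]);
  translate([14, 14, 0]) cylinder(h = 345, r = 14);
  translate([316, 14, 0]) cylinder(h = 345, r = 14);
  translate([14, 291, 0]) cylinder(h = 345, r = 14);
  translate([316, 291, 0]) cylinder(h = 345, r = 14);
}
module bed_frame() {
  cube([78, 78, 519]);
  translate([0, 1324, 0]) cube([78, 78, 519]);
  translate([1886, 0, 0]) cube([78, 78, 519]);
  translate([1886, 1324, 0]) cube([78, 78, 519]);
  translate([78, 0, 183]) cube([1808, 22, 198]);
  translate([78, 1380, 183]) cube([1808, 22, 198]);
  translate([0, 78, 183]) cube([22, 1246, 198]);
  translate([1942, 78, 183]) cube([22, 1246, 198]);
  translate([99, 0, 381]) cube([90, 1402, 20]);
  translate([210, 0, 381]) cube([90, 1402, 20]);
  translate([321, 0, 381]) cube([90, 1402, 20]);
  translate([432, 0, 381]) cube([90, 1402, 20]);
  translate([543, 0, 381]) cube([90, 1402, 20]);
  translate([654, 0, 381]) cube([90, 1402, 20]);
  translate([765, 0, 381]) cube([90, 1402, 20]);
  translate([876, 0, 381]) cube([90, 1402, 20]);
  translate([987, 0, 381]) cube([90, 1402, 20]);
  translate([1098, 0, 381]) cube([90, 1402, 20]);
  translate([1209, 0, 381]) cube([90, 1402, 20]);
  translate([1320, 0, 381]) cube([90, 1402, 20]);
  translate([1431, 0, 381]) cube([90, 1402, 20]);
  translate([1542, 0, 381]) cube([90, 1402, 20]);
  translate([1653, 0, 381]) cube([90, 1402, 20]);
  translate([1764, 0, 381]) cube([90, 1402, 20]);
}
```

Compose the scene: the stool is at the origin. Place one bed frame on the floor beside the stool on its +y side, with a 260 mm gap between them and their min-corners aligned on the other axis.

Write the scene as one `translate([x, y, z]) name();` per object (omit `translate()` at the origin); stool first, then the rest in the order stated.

stool();
translate([0, 565, 0]) bed_frame();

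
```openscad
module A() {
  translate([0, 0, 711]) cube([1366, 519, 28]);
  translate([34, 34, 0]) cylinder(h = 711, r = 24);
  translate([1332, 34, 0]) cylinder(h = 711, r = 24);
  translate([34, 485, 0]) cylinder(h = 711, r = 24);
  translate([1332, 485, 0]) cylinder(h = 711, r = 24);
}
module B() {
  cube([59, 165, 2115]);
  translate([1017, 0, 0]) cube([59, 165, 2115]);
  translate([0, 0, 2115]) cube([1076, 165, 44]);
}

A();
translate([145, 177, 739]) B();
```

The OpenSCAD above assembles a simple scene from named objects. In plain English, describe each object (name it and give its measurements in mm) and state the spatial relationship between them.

A is a table: top 1366 mm (x) × 519 mm (y), 28 mm thick, upper face at z = 739 mm, on four round legs of 48 mm diameter, each leg's bounding box inset 10 mm from the nearest pair of top edges, running from z = 0 to the bottom of the top.

B is a rectangular door frame: two vertical jambs of 59×165 mm section, 2115 mm tall, with a clear opening 958 mm wide between their inner faces. A header 44 mm tall and 165 mm deep lies on top of the jambs and spans the full outside width.

The door frame is on top of the table, centred.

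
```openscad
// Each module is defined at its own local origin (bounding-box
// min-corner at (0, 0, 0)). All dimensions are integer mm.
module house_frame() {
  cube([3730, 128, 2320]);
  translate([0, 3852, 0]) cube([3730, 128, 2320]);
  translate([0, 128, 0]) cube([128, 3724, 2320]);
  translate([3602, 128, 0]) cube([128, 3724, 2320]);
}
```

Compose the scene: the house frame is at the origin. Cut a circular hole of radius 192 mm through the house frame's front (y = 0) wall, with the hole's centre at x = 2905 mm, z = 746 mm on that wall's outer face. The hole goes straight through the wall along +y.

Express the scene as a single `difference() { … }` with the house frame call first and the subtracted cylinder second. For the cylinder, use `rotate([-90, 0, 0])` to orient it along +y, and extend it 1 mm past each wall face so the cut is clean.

difference() {
  house_frame();
  translate([2905, -1, 746]) rotate([-90, 0, 0]) cylinder(h = 130, r = 192);
}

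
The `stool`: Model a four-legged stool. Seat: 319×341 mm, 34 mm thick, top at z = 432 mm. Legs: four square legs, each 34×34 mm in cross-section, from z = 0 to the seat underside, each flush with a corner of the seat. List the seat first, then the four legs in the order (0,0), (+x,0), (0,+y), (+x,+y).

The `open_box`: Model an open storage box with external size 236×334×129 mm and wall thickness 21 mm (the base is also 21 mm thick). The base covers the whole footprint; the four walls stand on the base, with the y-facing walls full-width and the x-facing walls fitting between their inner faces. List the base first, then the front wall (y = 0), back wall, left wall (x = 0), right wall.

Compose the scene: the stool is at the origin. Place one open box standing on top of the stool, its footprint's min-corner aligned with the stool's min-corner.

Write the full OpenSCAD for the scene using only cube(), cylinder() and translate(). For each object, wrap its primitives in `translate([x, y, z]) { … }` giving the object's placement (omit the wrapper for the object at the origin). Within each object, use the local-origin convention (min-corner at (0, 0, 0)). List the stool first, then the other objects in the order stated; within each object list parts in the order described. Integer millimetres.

translate([0, 0, 398]) cube([319, 341, 34]);
cube([34, 34, 398]);
translate([285, 0, 0]) cube([34, 34, 398]);
translate([0, 307, 0]) cube([34, 34, 398]);
translate([285, 307, 0]) cube([34, 34, 398]);
translate([0, 0, 432]) {
  cube([236, 334, 21]);
  translate([0, 0, 21]) cube([236, 21, 108]);
  translate([0, 313, 21]) cube([236, 21, 108]);
  translate([0, 21, 21]) cube([21, 292, 108]);
  translate([215, 21, 21]) cube([21, 292, 108]);
}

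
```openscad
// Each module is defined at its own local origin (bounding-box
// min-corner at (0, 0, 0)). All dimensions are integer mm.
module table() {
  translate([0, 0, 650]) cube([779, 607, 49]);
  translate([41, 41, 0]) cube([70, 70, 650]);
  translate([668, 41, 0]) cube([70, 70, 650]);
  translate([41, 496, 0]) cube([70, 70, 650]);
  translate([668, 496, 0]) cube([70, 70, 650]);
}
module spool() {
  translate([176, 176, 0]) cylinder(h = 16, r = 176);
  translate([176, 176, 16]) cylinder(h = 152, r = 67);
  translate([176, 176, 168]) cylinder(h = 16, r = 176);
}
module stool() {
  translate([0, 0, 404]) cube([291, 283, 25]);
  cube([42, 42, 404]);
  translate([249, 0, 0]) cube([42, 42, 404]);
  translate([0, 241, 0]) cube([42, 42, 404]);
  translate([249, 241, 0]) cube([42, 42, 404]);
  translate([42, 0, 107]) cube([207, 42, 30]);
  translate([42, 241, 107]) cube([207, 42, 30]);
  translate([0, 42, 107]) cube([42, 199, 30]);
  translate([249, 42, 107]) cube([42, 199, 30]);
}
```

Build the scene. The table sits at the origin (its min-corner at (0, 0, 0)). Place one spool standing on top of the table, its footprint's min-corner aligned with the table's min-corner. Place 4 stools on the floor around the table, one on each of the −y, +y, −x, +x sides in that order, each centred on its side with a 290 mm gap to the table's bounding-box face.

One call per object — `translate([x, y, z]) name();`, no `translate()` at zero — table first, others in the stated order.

table();
translate([0, 0, 699]) spool();
translate([244, -573, 0]) stool();
translate([244, 897, 0]) stool();
translate([-581, 162, 0]) stool();
translate([1069, 162, 0]) stool();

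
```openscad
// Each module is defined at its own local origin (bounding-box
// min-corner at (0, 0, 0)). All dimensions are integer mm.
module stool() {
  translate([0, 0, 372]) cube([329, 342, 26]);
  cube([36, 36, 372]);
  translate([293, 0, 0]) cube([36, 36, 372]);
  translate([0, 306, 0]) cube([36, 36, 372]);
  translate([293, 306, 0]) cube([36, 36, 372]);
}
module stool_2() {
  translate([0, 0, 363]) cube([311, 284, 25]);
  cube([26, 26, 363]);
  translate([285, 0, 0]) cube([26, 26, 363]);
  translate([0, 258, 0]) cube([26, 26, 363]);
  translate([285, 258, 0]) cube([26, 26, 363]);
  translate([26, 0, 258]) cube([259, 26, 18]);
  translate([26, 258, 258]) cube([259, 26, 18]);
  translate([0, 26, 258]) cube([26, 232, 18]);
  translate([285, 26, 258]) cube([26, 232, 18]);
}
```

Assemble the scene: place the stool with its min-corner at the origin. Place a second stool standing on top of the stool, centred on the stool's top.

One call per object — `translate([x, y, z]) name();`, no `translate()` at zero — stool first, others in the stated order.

stool();
translate([9, 29, 398]) stool_2();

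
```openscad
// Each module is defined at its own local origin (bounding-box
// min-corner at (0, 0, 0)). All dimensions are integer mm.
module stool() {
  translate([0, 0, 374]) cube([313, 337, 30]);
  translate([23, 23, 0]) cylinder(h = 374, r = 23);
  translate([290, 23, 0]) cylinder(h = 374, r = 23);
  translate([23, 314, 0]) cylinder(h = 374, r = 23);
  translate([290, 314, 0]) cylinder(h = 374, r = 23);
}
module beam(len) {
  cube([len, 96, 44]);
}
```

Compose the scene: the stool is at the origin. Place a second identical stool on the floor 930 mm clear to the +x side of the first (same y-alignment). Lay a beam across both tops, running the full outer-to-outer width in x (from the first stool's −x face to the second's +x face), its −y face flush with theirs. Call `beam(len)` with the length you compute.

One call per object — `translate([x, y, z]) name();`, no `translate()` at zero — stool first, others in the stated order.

stool();
translate([1243, 0, 0]) stool();
translate([0, 0, 404]) beam(1556);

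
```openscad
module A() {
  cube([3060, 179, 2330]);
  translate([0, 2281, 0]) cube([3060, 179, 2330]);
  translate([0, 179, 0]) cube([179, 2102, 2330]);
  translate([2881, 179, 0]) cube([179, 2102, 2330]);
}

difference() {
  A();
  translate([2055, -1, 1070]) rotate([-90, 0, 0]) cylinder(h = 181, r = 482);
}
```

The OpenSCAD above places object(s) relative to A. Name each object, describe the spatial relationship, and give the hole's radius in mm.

A is a house frame. The house frame has a circular hole through its front wall. The hole's radius is 482 mm.

The subtracted cylinder has r = 482 mm.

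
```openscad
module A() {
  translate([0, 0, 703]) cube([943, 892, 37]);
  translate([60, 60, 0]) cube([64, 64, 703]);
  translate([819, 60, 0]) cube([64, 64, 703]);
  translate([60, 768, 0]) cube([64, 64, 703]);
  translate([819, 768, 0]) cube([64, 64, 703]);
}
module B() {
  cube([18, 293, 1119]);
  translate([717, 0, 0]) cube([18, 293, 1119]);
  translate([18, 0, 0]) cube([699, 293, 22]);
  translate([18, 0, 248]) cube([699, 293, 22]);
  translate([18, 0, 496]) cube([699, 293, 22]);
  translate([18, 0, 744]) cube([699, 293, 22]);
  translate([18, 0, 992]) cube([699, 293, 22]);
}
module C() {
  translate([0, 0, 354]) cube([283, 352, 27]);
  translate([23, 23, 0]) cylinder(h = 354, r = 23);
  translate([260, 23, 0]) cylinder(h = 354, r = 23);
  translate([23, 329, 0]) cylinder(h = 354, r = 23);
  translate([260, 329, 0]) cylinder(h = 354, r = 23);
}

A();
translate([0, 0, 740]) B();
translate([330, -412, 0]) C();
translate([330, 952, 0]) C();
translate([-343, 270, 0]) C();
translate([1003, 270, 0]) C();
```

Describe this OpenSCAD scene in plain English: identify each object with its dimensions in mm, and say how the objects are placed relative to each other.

A is a table with a 943×892 mm rectangular top, 37 mm thick, top surface at z = 740 mm, supported by four 64×64 mm square legs, each inset 60 mm from the nearest pair of top edges, running from the floor.

B is a bookshelf 735 mm wide overall, 293 mm deep and 1119 mm tall. The two sides are 18 mm thick vertical panels. 5 horizontal shelves of 22 mm thickness span between the inner faces of the sides; the lowest shelf sits on the floor and shelves are stacked with a clear vertical gap of 226 mm between each pair.

C is a four-legged stool. The seat is a 283×352×27 mm slab whose top surface is at z = 381 mm; four round legs, each 46 mm in diameter, run from the floor (z = 0) to the underside of the seat, each leg's axis is inset half a diameter from the nearest pair of seat edges (so the leg's bounding box is flush with the corner).

The bookshelf is on top of the table. Four stools sit around the table at the −y, +y, −x, +x sides.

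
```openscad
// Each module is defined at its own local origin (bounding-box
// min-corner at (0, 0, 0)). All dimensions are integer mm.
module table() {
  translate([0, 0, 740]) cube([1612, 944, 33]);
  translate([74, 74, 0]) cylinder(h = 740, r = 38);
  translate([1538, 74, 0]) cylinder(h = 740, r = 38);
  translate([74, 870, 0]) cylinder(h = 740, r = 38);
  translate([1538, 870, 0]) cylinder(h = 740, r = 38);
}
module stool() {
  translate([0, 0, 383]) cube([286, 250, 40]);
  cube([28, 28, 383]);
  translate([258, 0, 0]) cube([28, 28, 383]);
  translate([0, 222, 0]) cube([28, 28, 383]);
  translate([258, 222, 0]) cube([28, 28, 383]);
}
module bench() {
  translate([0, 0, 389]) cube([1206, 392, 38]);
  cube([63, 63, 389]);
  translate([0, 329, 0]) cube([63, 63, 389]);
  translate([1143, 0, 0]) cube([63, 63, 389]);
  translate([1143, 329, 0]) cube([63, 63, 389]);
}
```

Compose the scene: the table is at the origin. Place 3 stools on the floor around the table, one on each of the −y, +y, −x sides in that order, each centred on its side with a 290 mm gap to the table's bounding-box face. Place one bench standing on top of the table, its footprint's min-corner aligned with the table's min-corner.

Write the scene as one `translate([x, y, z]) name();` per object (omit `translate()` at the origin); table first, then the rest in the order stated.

table();
translate([663, -540, 0]) stool();
translate([663, 1234, 0]) stool();
translate([-576, 347, 0]) stool();
translate([0, 0, 773]) bench();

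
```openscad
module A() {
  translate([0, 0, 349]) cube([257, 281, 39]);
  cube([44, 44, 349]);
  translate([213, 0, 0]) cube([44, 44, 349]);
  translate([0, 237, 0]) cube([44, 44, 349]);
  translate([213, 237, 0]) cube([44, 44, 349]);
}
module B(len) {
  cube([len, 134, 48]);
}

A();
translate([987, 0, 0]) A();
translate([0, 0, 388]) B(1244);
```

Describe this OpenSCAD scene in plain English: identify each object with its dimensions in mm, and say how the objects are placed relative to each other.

A is a four-legged stool. The seat is a 257×281×39 mm slab whose top surface is at z = 388 mm; four square legs, each 44×44 mm in cross-section, run from the floor (z = 0) to the underside of the seat, each flush with a corner of the seat.

B is a rectangular beam 1244 mm long (x), 134 mm deep (y), 48 mm thick (z).

The beam spans the tops of two stools placed 730 mm apart, resting at z = 388 mm.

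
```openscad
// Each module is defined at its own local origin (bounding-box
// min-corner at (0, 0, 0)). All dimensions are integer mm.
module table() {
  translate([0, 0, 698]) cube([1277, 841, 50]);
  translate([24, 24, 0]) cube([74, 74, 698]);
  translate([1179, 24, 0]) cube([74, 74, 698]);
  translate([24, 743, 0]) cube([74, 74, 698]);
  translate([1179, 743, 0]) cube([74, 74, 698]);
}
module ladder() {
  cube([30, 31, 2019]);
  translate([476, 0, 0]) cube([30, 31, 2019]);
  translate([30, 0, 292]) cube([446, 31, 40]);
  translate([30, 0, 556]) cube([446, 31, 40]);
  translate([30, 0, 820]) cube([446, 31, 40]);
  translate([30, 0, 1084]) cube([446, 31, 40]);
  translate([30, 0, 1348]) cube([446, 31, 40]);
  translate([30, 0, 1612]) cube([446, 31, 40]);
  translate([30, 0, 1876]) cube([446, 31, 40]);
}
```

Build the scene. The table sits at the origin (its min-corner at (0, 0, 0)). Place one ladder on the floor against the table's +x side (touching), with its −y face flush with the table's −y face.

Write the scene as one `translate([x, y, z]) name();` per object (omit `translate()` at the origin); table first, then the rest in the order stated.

table();
translate([1277, 0, 0]) ladder();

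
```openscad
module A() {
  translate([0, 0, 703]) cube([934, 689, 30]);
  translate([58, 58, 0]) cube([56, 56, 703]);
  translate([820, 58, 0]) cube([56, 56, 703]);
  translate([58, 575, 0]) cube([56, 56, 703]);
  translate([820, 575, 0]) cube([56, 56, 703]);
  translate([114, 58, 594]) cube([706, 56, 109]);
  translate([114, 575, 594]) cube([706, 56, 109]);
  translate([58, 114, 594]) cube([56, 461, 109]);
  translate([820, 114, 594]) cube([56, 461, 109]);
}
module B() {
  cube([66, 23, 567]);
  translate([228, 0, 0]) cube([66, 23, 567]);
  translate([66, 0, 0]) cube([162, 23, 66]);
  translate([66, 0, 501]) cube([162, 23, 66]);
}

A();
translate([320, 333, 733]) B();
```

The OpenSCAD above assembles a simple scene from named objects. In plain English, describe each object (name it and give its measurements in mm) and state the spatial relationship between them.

A is a rectangular dining table. The top is 934×689×30 mm with its upper surface at z = 733 mm. It stands on four 56×56 mm square legs, each inset 58 mm from the nearest pair of top edges, running from the floor to the underside of the top. Four apron rails, 56 mm thick and 109 mm tall, run between adjacent legs with their top edges flush with the underside of the top and their outer faces flush with the legs' outer faces.

B is a picture frame with a 162×435 mm rectangular opening (x by z) and a uniform 66 mm border on every side. Frame depth is 23 mm along y. It is built from two vertical stiles running the full outside height and two horizontal rails spanning the gap between the stiles.

The picture frame is on top of the table, centred.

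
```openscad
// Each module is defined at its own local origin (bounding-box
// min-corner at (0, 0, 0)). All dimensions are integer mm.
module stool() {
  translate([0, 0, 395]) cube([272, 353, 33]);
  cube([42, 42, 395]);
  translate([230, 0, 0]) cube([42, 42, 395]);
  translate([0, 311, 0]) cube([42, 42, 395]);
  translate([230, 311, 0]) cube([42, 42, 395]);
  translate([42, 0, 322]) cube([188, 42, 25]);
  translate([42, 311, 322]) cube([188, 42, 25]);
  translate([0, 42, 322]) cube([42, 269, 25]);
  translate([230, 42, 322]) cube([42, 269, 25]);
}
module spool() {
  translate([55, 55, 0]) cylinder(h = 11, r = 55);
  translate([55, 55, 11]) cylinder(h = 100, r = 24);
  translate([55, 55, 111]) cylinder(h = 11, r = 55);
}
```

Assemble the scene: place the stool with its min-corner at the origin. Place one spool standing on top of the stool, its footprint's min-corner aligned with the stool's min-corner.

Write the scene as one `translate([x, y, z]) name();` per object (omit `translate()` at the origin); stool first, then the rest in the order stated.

stool();
translate([0, 0, 428]) spool();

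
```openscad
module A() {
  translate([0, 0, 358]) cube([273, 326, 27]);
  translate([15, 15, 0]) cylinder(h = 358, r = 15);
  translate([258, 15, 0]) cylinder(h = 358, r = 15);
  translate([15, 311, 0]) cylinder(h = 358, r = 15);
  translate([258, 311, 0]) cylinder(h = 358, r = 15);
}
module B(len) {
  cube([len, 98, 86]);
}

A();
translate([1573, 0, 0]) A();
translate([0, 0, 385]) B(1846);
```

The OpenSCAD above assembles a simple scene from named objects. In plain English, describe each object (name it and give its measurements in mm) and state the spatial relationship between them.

A is a four-legged stool. The seat is a 273×326×27 mm slab whose top surface is at z = 385 mm; four round legs, each 30 mm in diameter, run from the floor (z = 0) to the underside of the seat, each leg's axis is inset half a diameter from the nearest pair of seat edges (so the leg's bounding box is flush with the corner).

B is a rectangular beam 1846 mm long (x), 98 mm deep (y), 86 mm thick (z).

The beam spans the tops of two stools placed 1300 mm apart, resting at z = 385 mm.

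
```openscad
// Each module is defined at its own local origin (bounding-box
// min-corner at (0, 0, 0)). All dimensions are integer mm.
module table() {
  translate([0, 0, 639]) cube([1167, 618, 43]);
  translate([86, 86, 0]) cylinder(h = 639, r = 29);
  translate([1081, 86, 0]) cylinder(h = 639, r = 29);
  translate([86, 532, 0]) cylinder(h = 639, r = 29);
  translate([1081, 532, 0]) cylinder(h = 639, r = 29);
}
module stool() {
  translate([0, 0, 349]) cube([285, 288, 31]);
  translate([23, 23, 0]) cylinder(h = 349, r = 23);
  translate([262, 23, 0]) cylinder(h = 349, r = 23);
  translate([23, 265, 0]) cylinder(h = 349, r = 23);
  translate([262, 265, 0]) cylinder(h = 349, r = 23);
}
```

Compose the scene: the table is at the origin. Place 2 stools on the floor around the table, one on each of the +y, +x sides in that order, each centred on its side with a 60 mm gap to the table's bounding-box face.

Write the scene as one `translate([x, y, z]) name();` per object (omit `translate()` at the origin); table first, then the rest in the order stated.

table();
translate([441, 678, 0]) stool();
translate([1227, 165, 0]) stool();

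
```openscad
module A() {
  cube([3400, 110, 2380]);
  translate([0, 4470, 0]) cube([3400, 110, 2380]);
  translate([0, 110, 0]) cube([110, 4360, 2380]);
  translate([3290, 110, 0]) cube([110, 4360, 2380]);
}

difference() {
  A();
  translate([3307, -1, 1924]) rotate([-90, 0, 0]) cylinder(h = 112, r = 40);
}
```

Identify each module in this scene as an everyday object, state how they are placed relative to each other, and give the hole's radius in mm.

A is a house frame. The house frame has a circular hole through its front wall. The hole's radius is 40 mm.

The subtracted cylinder has r = 40 mm.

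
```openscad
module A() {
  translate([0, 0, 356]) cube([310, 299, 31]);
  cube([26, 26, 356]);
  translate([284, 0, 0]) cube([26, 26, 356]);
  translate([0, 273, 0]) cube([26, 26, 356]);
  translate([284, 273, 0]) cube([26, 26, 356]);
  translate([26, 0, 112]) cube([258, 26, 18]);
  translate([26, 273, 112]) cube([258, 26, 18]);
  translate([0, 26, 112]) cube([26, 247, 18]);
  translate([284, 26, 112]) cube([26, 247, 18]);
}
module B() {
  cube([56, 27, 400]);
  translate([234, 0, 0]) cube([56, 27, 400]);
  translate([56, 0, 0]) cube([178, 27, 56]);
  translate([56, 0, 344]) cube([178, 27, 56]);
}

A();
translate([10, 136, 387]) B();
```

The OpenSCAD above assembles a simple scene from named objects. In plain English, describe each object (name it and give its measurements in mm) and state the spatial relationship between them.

A is a simple wooden stool: a rectangular seat 310 mm (x) by 299 mm (y), 31 mm thick, top face at z = 387 mm, on four square legs, each 26×26 mm in cross-section. The legs rest on z = 0, each flush with a corner of the seat. Four stretchers, 26 mm wide and 18 mm tall, connect adjacent legs with their undersides at z = 112 mm, each running between the inner faces of the legs it joins and aligned with the legs' outer faces on the other axis.

B is a rectangular picture frame lying in the x–z plane (depth along y). The opening is 178 mm wide (x) by 288 mm tall (z), surrounded by a border 56 mm wide on all four sides. The frame is 27 mm deep and is made of two full-height vertical stiles with two horizontal rails fitted between them.

The picture frame is on top of the stool, centred.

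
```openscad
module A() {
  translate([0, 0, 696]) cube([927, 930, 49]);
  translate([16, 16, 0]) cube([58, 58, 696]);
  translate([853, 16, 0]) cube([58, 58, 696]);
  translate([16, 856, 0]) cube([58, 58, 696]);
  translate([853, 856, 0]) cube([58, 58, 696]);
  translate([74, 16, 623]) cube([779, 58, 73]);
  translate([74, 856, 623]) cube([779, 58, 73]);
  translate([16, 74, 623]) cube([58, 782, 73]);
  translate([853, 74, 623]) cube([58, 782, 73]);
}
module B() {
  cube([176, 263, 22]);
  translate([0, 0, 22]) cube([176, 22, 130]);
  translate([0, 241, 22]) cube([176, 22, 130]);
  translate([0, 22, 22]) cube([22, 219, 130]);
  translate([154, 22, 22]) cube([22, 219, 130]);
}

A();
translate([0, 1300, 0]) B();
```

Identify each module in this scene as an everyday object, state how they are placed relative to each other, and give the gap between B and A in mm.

A is a table. B is an open box. The open box is on the floor beside the table on its +y side. The gap between the open box and the table is 370 mm.

The open box's nearest face is 370 mm from the table's +y face.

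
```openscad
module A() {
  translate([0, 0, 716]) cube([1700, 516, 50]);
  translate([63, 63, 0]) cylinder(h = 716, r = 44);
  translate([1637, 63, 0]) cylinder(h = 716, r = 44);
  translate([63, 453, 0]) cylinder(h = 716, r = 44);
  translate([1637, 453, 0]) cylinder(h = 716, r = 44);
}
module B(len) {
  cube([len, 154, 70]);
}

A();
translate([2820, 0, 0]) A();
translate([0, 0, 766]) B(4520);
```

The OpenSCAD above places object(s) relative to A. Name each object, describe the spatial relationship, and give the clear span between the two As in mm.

Second table starts at x = 2820; first ends at x = 1700; clear span = 2820 − 1700 = 1120 mm.

A is a table. B is a beam. A beam spans the tops of two tables. The clear span between the two tables is 1120 mm.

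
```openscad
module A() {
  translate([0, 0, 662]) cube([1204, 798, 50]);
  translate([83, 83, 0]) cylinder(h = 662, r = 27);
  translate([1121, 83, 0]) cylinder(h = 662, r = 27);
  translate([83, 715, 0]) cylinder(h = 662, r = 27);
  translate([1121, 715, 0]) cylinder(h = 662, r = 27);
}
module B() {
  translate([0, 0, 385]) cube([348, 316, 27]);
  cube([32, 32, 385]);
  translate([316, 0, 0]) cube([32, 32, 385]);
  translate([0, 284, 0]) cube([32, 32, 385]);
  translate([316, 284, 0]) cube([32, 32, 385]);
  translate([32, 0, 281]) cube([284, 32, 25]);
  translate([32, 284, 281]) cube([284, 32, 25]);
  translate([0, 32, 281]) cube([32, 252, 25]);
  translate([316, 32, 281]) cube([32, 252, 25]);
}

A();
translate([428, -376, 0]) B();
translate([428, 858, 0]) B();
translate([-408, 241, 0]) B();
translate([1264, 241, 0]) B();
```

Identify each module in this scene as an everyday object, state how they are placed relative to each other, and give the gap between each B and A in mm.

A is a table. B is a stool. Four stools sit around the table at the −y, +y, −x, +x sides. The gap between each stool and the table is 60 mm.

Each stool's nearest face is 60 mm from the table's bounding box.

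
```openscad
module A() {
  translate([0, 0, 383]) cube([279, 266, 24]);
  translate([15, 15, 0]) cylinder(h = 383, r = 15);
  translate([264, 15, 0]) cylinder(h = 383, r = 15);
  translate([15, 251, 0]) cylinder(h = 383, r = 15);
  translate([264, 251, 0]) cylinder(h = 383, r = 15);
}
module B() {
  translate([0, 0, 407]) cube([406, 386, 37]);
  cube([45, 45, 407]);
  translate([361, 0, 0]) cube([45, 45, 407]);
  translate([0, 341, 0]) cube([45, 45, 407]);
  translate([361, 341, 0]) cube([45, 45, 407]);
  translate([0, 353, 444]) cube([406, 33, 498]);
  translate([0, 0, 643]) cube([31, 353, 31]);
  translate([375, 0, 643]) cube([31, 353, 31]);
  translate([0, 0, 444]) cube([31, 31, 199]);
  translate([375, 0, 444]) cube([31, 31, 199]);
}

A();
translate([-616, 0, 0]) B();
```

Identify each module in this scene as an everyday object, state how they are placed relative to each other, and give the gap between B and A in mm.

The chair's nearest face is 210 mm from the stool's −x face.

A is a stool. B is a chair. The chair is on the floor beside the stool on its −x side. The gap between the chair and the stool is 210 mm.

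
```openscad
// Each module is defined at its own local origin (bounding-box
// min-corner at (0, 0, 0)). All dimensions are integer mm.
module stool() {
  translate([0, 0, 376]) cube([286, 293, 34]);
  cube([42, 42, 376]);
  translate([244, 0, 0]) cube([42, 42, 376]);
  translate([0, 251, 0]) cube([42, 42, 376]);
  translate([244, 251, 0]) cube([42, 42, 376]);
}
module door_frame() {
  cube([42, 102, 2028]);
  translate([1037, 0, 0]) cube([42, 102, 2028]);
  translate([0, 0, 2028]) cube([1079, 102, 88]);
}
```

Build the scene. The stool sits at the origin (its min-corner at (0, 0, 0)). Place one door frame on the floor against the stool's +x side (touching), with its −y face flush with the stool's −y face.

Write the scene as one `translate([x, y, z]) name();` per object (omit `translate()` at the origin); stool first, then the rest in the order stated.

stool();
translate([286, 0, 0]) door_frame();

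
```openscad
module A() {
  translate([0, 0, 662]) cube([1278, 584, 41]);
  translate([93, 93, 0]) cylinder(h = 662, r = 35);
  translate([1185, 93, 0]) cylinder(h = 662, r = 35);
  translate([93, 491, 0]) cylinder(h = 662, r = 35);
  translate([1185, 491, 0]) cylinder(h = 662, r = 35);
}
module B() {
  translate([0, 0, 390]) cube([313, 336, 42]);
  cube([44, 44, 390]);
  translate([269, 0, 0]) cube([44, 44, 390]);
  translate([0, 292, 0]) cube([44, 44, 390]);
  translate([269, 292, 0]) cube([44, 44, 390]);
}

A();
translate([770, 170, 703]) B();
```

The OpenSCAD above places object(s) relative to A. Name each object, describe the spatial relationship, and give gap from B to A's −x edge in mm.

A is a table. B is a stool. The stool is on top of the table. The gap from the stool to the table's −x edge is 770 mm.

The stool's min-x is at 770; the table's min-x is 0; gap = 770 mm.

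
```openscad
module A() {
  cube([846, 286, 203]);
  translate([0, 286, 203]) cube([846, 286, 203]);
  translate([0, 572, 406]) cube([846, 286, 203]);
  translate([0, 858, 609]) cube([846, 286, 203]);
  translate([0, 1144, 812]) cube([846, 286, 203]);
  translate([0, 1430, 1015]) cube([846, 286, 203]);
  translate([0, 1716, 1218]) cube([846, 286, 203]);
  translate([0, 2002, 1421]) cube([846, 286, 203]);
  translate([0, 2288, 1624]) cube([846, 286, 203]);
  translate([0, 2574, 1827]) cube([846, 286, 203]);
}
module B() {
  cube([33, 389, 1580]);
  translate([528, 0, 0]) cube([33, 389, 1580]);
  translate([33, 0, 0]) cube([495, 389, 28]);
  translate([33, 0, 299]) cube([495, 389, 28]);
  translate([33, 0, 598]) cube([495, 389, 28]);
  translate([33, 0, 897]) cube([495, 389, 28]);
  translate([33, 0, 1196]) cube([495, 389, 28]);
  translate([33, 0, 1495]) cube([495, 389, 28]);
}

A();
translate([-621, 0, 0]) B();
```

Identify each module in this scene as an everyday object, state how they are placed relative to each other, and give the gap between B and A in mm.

A is a staircase. B is a bookshelf. The bookshelf is on the floor beside the staircase on its −x side. The gap between the bookshelf and the staircase is 60 mm.

The bookshelf's nearest face is 60 mm from the staircase's −x face.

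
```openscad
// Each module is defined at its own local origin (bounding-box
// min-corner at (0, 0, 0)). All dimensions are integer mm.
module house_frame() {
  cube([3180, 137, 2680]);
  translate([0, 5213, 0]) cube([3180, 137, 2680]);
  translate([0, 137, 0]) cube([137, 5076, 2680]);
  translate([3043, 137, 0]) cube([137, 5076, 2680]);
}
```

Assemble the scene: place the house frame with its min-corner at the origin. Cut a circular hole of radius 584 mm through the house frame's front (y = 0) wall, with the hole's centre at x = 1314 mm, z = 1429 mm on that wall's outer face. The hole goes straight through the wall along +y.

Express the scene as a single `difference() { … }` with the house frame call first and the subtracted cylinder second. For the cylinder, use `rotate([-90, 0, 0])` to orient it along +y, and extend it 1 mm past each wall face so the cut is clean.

difference() {
  house_frame();
  translate([1314, -1, 1429]) rotate([-90, 0, 0]) cylinder(h = 139, r = 584);
}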